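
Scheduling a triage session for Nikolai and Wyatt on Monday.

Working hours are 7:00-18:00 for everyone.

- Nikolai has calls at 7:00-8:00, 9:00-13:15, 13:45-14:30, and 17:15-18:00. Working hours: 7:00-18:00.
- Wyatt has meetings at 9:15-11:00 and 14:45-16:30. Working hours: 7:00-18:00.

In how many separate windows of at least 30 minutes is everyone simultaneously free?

Nikolai free within 07:00–18:00: 08:00–09:00, 13:15–13:45, 14:30–17:15.
Wyatt free within 07:00–18:00: 07:00–09:15, 11:00–14:45, 16:30–18:00.
Nikolai ∩ Wyatt: 08:00–09:00, 13:15–13:45, 14:30–14:45, 16:30–17:15.
Windows ≥ 30 min: 08:00–09:00, 13:15–13:45, 16:30–17:15.
That's 3 windows.

3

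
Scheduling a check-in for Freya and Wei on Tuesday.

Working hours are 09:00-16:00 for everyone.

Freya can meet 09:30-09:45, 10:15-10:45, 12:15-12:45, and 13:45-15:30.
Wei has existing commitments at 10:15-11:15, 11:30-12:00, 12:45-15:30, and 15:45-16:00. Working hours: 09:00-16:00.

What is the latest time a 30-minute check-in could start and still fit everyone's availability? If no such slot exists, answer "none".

12:15

Wei free within 09:00–16:00: 09:00–10:15, 11:15–11:30, 12:00–12:45, 15:30–15:45.
Freya ∩ Wei: 09:30–09:45, 12:15–12:45.
Windows ≥ 30 min: 12:15–12:45.
Latest start in the last window 12:15–12:45 is 12:45 − 30 min = 12:15.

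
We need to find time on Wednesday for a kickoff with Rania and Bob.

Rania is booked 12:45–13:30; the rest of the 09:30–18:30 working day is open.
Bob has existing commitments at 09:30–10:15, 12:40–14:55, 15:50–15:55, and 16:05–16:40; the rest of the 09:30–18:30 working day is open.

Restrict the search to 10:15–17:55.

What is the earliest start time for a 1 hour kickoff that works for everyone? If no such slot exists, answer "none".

10:15

Rania free within 09:30–18:30: 09:30–12:45, 13:30–18:30.
Bob free within 09:30–18:30: 10:15–12:40, 14:55–15:50, 15:55–16:05, 16:40–18:30.
Rania ∩ Bob: 10:15–12:40, 14:55–15:50, 15:55–16:05, 16:40–18:30.
Restricted to 10:15–17:55: 10:15–12:40, 14:55–15:50, 15:55–16:05, 16:40–17:55.
Windows ≥ 60 min: 10:15–12:40, 16:40–17:55.
Earliest such window starts at 10:15.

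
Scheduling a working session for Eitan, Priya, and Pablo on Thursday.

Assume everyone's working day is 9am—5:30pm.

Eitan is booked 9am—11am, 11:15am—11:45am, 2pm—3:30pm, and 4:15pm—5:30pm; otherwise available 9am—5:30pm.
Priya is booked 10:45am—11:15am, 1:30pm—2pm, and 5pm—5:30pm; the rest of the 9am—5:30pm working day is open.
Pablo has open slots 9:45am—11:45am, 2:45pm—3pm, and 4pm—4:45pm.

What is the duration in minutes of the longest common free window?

15 minutes

Eitan free within 09:00–17:30: 11:00–11:15, 11:45–14:00, 15:30–16:15.
Priya free within 09:00–17:30: 09:00–10:45, 11:15–13:30, 14:00–17:00.
Eitan ∩ Priya: 11:45–13:30, 15:30–16:15.
Eitan ∩ Priya ∩ Pablo: 16:00–16:15.
Single common window of 15 minutes.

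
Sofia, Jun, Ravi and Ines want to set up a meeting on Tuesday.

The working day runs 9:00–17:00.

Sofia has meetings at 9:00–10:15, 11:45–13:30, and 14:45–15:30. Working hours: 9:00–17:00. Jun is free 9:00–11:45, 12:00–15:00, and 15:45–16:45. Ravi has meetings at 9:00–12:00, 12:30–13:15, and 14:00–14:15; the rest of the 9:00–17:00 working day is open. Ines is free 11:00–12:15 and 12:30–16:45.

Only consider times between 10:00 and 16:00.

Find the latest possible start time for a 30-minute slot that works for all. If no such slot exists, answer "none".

Sofia free within 09:00–17:00: 10:15–11:45, 13:30–14:45, 15:30–17:00.
Ravi free within 09:00–17:00: 12:00–12:30, 13:15–14:00, 14:15–17:00.
Sofia ∩ Jun: 10:15–11:45, 13:30–14:45, 15:45–16:45.
Sofia ∩ Jun ∩ Ravi: 13:30–14:00, 14:15–14:45, 15:45–16:45.
Sofia ∩ Jun ∩ Ravi ∩ Ines: 13:30–14:00, 14:15–14:45, 15:45–16:45.
Restricted to 10:00–16:00: 13:30–14:00, 14:15–14:45, 15:45–16:00.
Windows ≥ 30 min: 13:30–14:00, 14:15–14:45.
Latest start in the last window 14:15–14:45 is 14:45 − 30 min = 14:15.

14:15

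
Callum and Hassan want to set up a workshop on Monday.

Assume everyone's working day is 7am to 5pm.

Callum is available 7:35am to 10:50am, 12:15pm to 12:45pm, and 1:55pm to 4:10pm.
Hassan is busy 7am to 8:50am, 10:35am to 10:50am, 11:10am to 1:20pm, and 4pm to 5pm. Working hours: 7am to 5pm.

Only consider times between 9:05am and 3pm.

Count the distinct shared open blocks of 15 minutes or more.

2

Hassan free within 07:00–17:00: 08:50–10:35, 10:50–11:10, 13:20–16:00.
Callum ∩ Hassan: 08:50–10:35, 13:55–16:00.
Restricted to 09:05–15:00: 09:05–10:35, 13:55–15:00.
Windows ≥ 15 min: 09:05–10:35, 13:55–15:00.
That's 2 windows.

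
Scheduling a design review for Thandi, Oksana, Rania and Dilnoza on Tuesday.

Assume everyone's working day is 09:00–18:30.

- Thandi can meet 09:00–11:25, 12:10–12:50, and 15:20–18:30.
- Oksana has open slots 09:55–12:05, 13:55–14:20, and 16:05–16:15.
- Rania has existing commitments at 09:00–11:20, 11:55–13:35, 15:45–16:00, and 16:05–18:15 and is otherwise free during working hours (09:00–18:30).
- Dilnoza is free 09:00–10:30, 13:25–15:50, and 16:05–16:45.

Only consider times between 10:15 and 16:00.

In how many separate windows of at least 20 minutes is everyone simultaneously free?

0

Rania free within 09:00–18:30: 11:20–11:55, 13:35–15:45, 16:00–16:05, 18:15–18:30.
Thandi ∩ Oksana: 09:55–11:25, 16:05–16:15.
Thandi ∩ Oksana ∩ Rania: 11:20–11:25.
Thandi ∩ Oksana ∩ Rania ∩ Dilnoza: (none).
Restricted to 10:15–16:00: (none).
Windows ≥ 20 min: (none).
That's 0 windows.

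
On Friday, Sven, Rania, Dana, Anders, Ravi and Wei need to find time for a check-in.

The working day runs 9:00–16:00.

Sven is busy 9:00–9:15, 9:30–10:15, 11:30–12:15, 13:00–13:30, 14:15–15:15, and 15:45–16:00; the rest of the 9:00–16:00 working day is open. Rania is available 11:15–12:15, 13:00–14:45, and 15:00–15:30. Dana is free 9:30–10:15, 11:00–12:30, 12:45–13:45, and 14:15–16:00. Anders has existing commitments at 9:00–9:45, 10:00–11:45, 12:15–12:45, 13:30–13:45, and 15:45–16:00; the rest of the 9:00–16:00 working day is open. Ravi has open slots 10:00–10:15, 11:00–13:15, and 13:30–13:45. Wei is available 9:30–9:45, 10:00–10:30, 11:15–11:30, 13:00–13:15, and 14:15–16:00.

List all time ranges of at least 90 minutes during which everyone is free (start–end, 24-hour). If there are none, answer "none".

none

Sven free within 09:00–16:00: 09:15–09:30, 10:15–11:30, 12:15–13:00, 13:30–14:15, 15:15–15:45.
Anders free within 09:00–16:00: 09:45–10:00, 11:45–12:15, 12:45–13:30, 13:45–15:45.
Sven ∩ Rania: 11:15–11:30, 13:30–14:15, 15:15–15:30.
Sven ∩ Rania ∩ Dana: 11:15–11:30, 13:30–13:45, 15:15–15:30.
Sven ∩ Rania ∩ Dana ∩ Anders: 15:15–15:30.
Sven ∩ Rania ∩ Dana ∩ Anders ∩ Ravi: (none).
Sven ∩ Rania ∩ Dana ∩ Anders ∩ Ravi ∩ Wei: (none).
Windows ≥ 90 min: (none).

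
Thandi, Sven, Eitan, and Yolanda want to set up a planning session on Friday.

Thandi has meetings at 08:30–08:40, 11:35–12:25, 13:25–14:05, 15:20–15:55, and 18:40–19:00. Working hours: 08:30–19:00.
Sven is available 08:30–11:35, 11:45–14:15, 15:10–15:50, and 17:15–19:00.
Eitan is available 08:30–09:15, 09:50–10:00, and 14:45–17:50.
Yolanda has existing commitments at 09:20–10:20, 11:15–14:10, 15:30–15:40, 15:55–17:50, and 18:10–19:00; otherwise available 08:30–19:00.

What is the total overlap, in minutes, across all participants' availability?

Thandi free within 08:30–19:00: 08:40–11:35, 12:25–13:25, 14:05–15:20, 15:55–18:40.
Yolanda free within 08:30–19:00: 08:30–09:20, 10:20–11:15, 14:10–15:30, 15:40–15:55, 17:50–18:10.
Thandi ∩ Sven: 08:40–11:35, 12:25–13:25, 14:05–14:15, 15:10–15:20, 17:15–18:40.
Thandi ∩ Sven ∩ Eitan: 08:40–09:15, 09:50–10:00, 15:10–15:20, 17:15–17:50.
Thandi ∩ Sven ∩ Eitan ∩ Yolanda: 08:40–09:15, 15:10–15:20.
Total common minutes: 35 + 10 = 45.

45 minutes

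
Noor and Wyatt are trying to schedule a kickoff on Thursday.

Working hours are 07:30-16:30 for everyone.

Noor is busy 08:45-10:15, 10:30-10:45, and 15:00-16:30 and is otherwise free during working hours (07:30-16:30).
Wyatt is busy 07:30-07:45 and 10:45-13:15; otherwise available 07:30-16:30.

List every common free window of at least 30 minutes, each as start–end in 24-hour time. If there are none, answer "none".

07:45–08:45, 13:15–15:00

Noor free within 07:30–16:30: 07:30–08:45, 10:15–10:30, 10:45–15:00.
Wyatt free within 07:30–16:30: 07:45–10:45, 13:15–16:30.
Noor ∩ Wyatt: 07:45–08:45, 10:15–10:30, 13:15–15:00.
Windows ≥ 30 min: 07:45–08:45, 13:15–15:00.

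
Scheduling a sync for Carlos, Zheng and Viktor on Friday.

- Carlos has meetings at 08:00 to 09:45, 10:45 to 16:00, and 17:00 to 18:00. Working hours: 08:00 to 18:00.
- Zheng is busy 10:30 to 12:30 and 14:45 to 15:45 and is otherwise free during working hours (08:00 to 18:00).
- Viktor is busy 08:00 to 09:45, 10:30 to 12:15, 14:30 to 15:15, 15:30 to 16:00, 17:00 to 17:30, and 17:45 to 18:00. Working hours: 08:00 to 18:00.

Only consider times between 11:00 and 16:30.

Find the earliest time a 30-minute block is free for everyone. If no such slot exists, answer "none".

Carlos free within 08:00–18:00: 09:45–10:45, 16:00–17:00.
Zheng free within 08:00–18:00: 08:00–10:30, 12:30–14:45, 15:45–18:00.
Viktor free within 08:00–18:00: 09:45–10:30, 12:15–14:30, 15:15–15:30, 16:00–17:00, 17:30–17:45.
Carlos ∩ Zheng: 09:45–10:30, 16:00–17:00.
Carlos ∩ Zheng ∩ Viktor: 09:45–10:30, 16:00–17:00.
Restricted to 11:00–16:30: 16:00–16:30.
Windows ≥ 30 min: 16:00–16:30.
Earliest such window starts at 16:00.

16:00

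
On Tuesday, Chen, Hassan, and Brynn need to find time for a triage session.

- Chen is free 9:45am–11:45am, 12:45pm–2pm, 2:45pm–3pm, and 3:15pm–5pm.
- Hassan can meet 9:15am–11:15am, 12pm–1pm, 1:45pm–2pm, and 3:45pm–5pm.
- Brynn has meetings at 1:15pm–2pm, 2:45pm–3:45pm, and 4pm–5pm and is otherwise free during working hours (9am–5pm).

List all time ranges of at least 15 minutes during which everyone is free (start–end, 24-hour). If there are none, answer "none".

09:45–11:15, 12:45–13:00, 15:45–16:00

Brynn free within 09:00–17:00: 09:00–13:15, 14:00–14:45, 15:45–16:00.
Chen ∩ Hassan: 09:45–11:15, 12:45–13:00, 13:45–14:00, 15:45–17:00.
Chen ∩ Hassan ∩ Brynn: 09:45–11:15, 12:45–13:00, 15:45–16:00.
Windows ≥ 15 min: 09:45–11:15, 12:45–13:00, 15:45–16:00.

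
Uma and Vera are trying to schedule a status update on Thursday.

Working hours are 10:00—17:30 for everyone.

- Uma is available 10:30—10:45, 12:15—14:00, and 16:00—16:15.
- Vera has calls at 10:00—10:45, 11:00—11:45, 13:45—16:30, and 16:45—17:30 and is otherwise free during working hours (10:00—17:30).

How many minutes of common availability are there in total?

90 minutes

Vera free within 10:00–17:30: 10:45–11:00, 11:45–13:45, 16:30–16:45.
Uma ∩ Vera: 12:15–13:45.
Total common minutes: 90.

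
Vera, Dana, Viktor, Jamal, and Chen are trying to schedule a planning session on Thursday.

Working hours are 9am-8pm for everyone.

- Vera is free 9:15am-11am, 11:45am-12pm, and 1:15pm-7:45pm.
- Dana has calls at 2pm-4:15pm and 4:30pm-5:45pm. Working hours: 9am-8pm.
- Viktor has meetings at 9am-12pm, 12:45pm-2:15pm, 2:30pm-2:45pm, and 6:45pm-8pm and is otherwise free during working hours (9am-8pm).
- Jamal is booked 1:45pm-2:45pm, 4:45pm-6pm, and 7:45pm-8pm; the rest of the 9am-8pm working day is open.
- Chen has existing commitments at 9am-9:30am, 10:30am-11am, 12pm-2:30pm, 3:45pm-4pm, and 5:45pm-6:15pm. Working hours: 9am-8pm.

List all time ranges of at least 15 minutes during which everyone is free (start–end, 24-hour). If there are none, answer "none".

Dana free within 09:00–20:00: 09:00–14:00, 16:15–16:30, 17:45–20:00.
Viktor free within 09:00–20:00: 12:00–12:45, 14:15–14:30, 14:45–18:45.
Jamal free within 09:00–20:00: 09:00–13:45, 14:45–16:45, 18:00–19:45.
Chen free within 09:00–20:00: 09:30–10:30, 11:00–12:00, 14:30–15:45, 16:00–17:45, 18:15–20:00.
Vera ∩ Dana: 09:15–11:00, 11:45–12:00, 13:15–14:00, 16:15–16:30, 17:45–19:45.
Vera ∩ Dana ∩ Viktor: 16:15–16:30, 17:45–18:45.
Vera ∩ Dana ∩ Viktor ∩ Jamal: 16:15–16:30, 18:00–18:45.
Vera ∩ Dana ∩ Viktor ∩ Jamal ∩ Chen: 16:15–16:30, 18:15–18:45.
Windows ≥ 15 min: 16:15–16:30, 18:15–18:45.

16:15–16:30, 18:15–18:45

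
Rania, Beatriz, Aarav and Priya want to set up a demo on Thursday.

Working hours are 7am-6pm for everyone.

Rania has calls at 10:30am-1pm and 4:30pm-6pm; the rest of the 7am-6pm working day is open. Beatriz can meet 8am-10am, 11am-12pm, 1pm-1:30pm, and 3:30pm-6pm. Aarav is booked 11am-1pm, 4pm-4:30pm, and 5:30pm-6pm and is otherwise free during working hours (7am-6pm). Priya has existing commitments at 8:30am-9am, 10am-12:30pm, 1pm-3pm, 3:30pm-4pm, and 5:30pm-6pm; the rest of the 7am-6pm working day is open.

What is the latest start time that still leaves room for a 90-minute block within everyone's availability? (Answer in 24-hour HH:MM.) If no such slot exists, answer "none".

Rania free within 07:00–18:00: 07:00–10:30, 13:00–16:30.
Aarav free within 07:00–18:00: 07:00–11:00, 13:00–16:00, 16:30–17:30.
Priya free within 07:00–18:00: 07:00–08:30, 09:00–10:00, 12:30–13:00, 15:00–15:30, 16:00–17:30.
Rania ∩ Beatriz: 08:00–10:00, 13:00–13:30, 15:30–16:30.
Rania ∩ Beatriz ∩ Aarav: 08:00–10:00, 13:00–13:30, 15:30–16:00.
Rania ∩ Beatriz ∩ Aarav ∩ Priya: 08:00–08:30, 09:00–10:00.
Windows ≥ 90 min: (none).

none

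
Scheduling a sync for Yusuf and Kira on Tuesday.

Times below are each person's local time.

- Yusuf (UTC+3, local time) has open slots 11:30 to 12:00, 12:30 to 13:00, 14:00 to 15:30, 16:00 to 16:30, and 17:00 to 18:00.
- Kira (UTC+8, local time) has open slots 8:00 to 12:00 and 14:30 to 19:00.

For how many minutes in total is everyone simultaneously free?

Yusuf → UTC: 08:30–09:00, 09:30–10:00, 11:00–12:30, 13:00–13:30, 14:00–15:00.
Kira → UTC: 00:00–04:00, 06:30–11:00.
Yusuf ∩ Kira: 08:30–09:00, 09:30–10:00.
Total common minutes: 30 + 30 = 60.

60 minutes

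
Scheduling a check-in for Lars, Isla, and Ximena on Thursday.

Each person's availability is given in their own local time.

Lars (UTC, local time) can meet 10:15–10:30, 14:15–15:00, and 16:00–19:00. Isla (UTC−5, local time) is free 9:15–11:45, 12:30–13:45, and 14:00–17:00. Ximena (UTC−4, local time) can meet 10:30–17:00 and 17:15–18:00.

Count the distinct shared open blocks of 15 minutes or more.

Lars → UTC: 10:15–10:30, 14:15–15:00, 16:00–19:00.
Isla → UTC: 14:15–16:45, 17:30–18:45, 19:00–22:00.
Ximena → UTC: 14:30–21:00, 21:15–22:00.
Lars ∩ Isla: 14:15–15:00, 16:00–16:45, 17:30–18:45.
Lars ∩ Isla ∩ Ximena: 14:30–15:00, 16:00–16:45, 17:30–18:45.
Windows ≥ 15 min: 14:30–15:00, 16:00–16:45, 17:30–18:45.
That's 3 windows.

3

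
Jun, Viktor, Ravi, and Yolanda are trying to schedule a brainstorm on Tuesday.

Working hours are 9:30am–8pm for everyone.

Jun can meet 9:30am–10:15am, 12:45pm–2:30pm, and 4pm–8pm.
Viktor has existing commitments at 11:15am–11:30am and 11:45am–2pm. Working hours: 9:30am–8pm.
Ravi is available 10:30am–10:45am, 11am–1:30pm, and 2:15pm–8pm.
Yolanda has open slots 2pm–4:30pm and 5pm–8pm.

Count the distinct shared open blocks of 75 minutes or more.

1

Viktor free within 09:30–20:00: 09:30–11:15, 11:30–11:45, 14:00–20:00.
Jun ∩ Viktor: 09:30–10:15, 14:00–14:30, 16:00–20:00.
Jun ∩ Viktor ∩ Ravi: 14:15–14:30, 16:00–20:00.
Jun ∩ Viktor ∩ Ravi ∩ Yolanda: 14:15–14:30, 16:00–16:30, 17:00–20:00.
Windows ≥ 75 min: 17:00–20:00.
That's 1 window.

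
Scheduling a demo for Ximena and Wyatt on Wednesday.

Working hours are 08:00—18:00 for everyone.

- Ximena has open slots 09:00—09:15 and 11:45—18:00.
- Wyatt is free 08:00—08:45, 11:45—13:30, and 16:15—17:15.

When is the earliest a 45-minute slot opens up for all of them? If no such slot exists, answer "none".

11:45

Ximena ∩ Wyatt: 11:45–13:30, 16:15–17:15.
Windows ≥ 45 min: 11:45–13:30, 16:15–17:15.
Earliest such window starts at 11:45.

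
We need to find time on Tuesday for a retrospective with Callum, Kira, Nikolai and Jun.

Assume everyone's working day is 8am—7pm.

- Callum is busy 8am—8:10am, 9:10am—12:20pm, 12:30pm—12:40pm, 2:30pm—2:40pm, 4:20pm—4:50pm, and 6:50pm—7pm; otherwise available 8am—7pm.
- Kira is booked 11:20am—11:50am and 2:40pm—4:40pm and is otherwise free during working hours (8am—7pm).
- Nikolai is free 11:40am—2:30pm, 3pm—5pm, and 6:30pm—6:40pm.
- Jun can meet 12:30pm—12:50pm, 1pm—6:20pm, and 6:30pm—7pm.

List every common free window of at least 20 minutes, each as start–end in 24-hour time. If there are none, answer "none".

13:00–14:30

Callum free within 08:00–19:00: 08:10–09:10, 12:20–12:30, 12:40–14:30, 14:40–16:20, 16:50–18:50.
Kira free within 08:00–19:00: 08:00–11:20, 11:50–14:40, 16:40–19:00.
Callum ∩ Kira: 08:10–09:10, 12:20–12:30, 12:40–14:30, 16:50–18:50.
Callum ∩ Kira ∩ Nikolai: 12:20–12:30, 12:40–14:30, 16:50–17:00, 18:30–18:40.
Callum ∩ Kira ∩ Nikolai ∩ Jun: 12:40–12:50, 13:00–14:30, 16:50–17:00, 18:30–18:40.
Windows ≥ 20 min: 13:00–14:30.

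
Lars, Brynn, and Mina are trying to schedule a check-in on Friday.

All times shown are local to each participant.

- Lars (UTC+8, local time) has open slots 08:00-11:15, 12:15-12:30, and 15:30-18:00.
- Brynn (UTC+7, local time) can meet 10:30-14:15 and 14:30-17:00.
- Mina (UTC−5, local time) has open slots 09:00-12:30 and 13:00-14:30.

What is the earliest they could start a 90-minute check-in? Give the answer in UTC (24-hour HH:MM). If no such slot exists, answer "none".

Lars → UTC: 00:00–03:15, 04:15–04:30, 07:30–10:00.
Brynn → UTC: 03:30–07:15, 07:30–10:00.
Mina → UTC: 14:00–17:30, 18:00–19:30.
Lars ∩ Brynn: 04:15–04:30, 07:30–10:00.
Lars ∩ Brynn ∩ Mina: (none).
Windows ≥ 90 min: (none).

none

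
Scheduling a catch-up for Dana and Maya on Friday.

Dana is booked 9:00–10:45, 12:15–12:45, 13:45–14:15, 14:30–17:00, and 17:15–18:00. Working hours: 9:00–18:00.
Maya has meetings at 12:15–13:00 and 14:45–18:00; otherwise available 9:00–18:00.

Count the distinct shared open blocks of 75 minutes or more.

Dana free within 09:00–18:00: 10:45–12:15, 12:45–13:45, 14:15–14:30, 17:00–17:15.
Maya free within 09:00–18:00: 09:00–12:15, 13:00–14:45.
Dana ∩ Maya: 10:45–12:15, 13:00–13:45, 14:15–14:30.
Windows ≥ 75 min: 10:45–12:15.
That's 1 window.

1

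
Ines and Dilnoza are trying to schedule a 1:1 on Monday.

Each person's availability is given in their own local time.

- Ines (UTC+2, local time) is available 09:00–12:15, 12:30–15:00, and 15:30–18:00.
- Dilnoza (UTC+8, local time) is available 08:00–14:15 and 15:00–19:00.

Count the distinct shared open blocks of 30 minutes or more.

2

Ines → UTC: 07:00–10:15, 10:30–13:00, 13:30–16:00.
Dilnoza → UTC: 00:00–06:15, 07:00–11:00.
Ines ∩ Dilnoza: 07:00–10:15, 10:30–11:00.
Windows ≥ 30 min: 07:00–10:15, 10:30–11:00.
That's 2 windows.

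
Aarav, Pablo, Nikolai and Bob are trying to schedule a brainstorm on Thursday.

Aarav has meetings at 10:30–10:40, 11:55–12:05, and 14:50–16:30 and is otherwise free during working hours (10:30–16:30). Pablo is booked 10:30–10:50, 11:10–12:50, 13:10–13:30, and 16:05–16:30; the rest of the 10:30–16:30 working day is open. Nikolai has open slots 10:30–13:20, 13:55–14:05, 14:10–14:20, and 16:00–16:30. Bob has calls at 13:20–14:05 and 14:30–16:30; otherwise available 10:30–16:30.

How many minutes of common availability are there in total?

50 minutes

Aarav free within 10:30–16:30: 10:40–11:55, 12:05–14:50.
Pablo free within 10:30–16:30: 10:50–11:10, 12:50–13:10, 13:30–16:05.
Bob free within 10:30–16:30: 10:30–13:20, 14:05–14:30.
Aarav ∩ Pablo: 10:50–11:10, 12:50–13:10, 13:30–14:50.
Aarav ∩ Pablo ∩ Nikolai: 10:50–11:10, 12:50–13:10, 13:55–14:05, 14:10–14:20.
Aarav ∩ Pablo ∩ Nikolai ∩ Bob: 10:50–11:10, 12:50–13:10, 14:10–14:20.
Total common minutes: 20 + 20 + 10 = 50.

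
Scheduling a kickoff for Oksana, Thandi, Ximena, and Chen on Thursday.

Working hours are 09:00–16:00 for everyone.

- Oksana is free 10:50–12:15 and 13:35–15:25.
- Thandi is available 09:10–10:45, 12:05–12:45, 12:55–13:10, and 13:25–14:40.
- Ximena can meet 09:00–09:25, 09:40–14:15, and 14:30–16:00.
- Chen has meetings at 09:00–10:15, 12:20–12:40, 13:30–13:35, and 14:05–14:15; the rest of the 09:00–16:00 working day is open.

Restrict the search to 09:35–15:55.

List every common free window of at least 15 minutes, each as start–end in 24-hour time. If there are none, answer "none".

Chen free within 09:00–16:00: 10:15–12:20, 12:40–13:30, 13:35–14:05, 14:15–16:00.
Oksana ∩ Thandi: 12:05–12:15, 13:35–14:40.
Oksana ∩ Thandi ∩ Ximena: 12:05–12:15, 13:35–14:15, 14:30–14:40.
Oksana ∩ Thandi ∩ Ximena ∩ Chen: 12:05–12:15, 13:35–14:05, 14:30–14:40.
Restricted to 09:35–15:55: 12:05–12:15, 13:35–14:05, 14:30–14:40.
Windows ≥ 15 min: 13:35–14:05.

13:35–14:05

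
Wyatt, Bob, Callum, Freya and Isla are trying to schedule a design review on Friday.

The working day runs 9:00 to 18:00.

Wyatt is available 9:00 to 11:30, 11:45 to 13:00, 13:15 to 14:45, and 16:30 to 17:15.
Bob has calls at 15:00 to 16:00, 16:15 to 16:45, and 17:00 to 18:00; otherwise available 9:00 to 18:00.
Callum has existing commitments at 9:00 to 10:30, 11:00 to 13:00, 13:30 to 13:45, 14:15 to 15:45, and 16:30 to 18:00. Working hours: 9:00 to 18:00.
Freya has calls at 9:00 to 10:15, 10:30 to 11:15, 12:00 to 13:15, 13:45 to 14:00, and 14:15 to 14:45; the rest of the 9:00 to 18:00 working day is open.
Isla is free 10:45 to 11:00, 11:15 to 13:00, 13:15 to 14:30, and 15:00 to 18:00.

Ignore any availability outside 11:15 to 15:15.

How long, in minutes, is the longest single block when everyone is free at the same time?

Bob free within 09:00–18:00: 09:00–15:00, 16:00–16:15, 16:45–17:00.
Callum free within 09:00–18:00: 10:30–11:00, 13:00–13:30, 13:45–14:15, 15:45–16:30.
Freya free within 09:00–18:00: 10:15–10:30, 11:15–12:00, 13:15–13:45, 14:00–14:15, 14:45–18:00.
Wyatt ∩ Bob: 09:00–11:30, 11:45–13:00, 13:15–14:45, 16:45–17:00.
Wyatt ∩ Bob ∩ Callum: 10:30–11:00, 13:15–13:30, 13:45–14:15.
Wyatt ∩ Bob ∩ Callum ∩ Freya: 13:15–13:30, 14:00–14:15.
Wyatt ∩ Bob ∩ Callum ∩ Freya ∩ Isla: 13:15–13:30, 14:00–14:15.
Restricted to 11:15–15:15: 13:15–13:30, 14:00–14:15.
Common window lengths: 15, 15 min; longest is 15.

15 minutes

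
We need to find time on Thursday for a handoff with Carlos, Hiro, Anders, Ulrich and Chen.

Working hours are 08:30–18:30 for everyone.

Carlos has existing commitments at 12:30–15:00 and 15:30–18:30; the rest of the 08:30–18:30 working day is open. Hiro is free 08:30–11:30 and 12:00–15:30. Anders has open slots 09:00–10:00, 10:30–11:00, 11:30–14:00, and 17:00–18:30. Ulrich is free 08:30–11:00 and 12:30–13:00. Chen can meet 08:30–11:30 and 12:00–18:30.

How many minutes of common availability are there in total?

Carlos free within 08:30–18:30: 08:30–12:30, 15:00–15:30.
Carlos ∩ Hiro: 08:30–11:30, 12:00–12:30, 15:00–15:30.
Carlos ∩ Hiro ∩ Anders: 09:00–10:00, 10:30–11:00, 12:00–12:30.
Carlos ∩ Hiro ∩ Anders ∩ Ulrich: 09:00–10:00, 10:30–11:00.
Carlos ∩ Hiro ∩ Anders ∩ Ulrich ∩ Chen: 09:00–10:00, 10:30–11:00.
Total common minutes: 60 + 30 = 90.

90 minutes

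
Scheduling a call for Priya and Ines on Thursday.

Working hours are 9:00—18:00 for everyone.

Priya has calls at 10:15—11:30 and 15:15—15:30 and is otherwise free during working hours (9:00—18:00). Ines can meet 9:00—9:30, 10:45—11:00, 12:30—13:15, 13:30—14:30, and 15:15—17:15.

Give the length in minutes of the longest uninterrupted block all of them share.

105 minutes

Priya free within 09:00–18:00: 09:00–10:15, 11:30–15:15, 15:30–18:00.
Priya ∩ Ines: 09:00–09:30, 12:30–13:15, 13:30–14:30, 15:30–17:15.
Common window lengths: 30, 45, 60, 105 min; longest is 105.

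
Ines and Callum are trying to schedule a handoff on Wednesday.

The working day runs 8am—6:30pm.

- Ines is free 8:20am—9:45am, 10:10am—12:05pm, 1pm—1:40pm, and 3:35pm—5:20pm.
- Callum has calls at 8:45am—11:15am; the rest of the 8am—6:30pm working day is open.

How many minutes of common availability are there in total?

220 minutes

Callum free within 08:00–18:30: 08:00–08:45, 11:15–18:30.
Ines ∩ Callum: 08:20–08:45, 11:15–12:05, 13:00–13:40, 15:35–17:20.
Total common minutes: 25 + 50 + 40 + 105 = 220.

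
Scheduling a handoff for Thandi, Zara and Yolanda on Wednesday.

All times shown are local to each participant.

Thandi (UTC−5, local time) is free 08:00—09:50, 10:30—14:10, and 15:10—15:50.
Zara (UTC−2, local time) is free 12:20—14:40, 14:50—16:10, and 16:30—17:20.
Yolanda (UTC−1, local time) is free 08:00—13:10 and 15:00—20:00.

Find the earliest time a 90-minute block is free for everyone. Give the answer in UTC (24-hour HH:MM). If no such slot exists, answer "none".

none

Thandi → UTC: 13:00–14:50, 15:30–19:10, 20:10–20:50.
Zara → UTC: 14:20–16:40, 16:50–18:10, 18:30–19:20.
Yolanda → UTC: 09:00–14:10, 16:00–21:00.
Thandi ∩ Zara: 14:20–14:50, 15:30–16:40, 16:50–18:10, 18:30–19:10.
Thandi ∩ Zara ∩ Yolanda: 16:00–16:40, 16:50–18:10, 18:30–19:10.
Windows ≥ 90 min: (none).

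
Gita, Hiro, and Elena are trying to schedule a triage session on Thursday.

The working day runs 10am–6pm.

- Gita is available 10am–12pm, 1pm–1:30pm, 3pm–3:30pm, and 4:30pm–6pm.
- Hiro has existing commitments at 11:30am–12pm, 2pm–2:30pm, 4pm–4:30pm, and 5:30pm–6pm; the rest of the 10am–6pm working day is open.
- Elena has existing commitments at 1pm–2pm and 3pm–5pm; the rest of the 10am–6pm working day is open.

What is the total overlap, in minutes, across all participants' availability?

120 minutes

Hiro free within 10:00–18:00: 10:00–11:30, 12:00–14:00, 14:30–16:00, 16:30–17:30.
Elena free within 10:00–18:00: 10:00–13:00, 14:00–15:00, 17:00–18:00.
Gita ∩ Hiro: 10:00–11:30, 13:00–13:30, 15:00–15:30, 16:30–17:30.
Gita ∩ Hiro ∩ Elena: 10:00–11:30, 17:00–17:30.
Total common minutes: 90 + 30 = 120.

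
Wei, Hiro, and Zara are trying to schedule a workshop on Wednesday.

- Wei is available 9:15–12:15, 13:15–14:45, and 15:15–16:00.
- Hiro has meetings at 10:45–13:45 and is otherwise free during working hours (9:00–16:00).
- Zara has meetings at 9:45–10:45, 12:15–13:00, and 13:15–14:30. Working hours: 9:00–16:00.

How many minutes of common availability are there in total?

90 minutes

Hiro free within 09:00–16:00: 09:00–10:45, 13:45–16:00.
Zara free within 09:00–16:00: 09:00–09:45, 10:45–12:15, 13:00–13:15, 14:30–16:00.
Wei ∩ Hiro: 09:15–10:45, 13:45–14:45, 15:15–16:00.
Wei ∩ Hiro ∩ Zara: 09:15–09:45, 14:30–14:45, 15:15–16:00.
Total common minutes: 30 + 15 + 45 = 90.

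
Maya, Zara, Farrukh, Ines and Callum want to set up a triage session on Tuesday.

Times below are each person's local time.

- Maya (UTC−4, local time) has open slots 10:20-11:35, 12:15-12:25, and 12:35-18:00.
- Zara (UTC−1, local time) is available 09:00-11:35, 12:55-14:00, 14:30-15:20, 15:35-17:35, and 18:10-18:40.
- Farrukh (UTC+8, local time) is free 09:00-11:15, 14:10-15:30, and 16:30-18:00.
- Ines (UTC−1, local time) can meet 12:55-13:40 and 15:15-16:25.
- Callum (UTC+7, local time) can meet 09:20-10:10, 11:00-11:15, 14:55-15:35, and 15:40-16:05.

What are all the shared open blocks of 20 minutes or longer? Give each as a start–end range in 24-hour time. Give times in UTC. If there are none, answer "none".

none

Maya → UTC: 14:20–15:35, 16:15–16:25, 16:35–22:00.
Zara → UTC: 10:00–12:35, 13:55–15:00, 15:30–16:20, 16:35–18:35, 19:10–19:40.
Farrukh → UTC: 01:00–03:15, 06:10–07:30, 08:30–10:00.
Ines → UTC: 13:55–14:40, 16:15–17:25.
Callum → UTC: 02:20–03:10, 04:00–04:15, 07:55–08:35, 08:40–09:05.
Maya ∩ Zara: 14:20–15:00, 15:30–15:35, 16:15–16:20, 16:35–18:35, 19:10–19:40.
Maya ∩ Zara ∩ Farrukh: (none).
Maya ∩ Zara ∩ Farrukh ∩ Ines: (none).
Maya ∩ Zara ∩ Farrukh ∩ Ines ∩ Callum: (none).
Windows ≥ 20 min: (none).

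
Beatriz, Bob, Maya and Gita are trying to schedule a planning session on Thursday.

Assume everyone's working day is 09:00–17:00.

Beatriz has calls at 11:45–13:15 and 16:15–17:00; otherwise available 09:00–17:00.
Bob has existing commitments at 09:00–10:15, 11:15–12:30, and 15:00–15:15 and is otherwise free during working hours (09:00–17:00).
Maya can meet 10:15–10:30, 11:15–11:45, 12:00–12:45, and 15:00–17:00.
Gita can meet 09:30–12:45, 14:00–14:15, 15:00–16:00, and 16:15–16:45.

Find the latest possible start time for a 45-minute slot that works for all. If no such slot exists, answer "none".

Beatriz free within 09:00–17:00: 09:00–11:45, 13:15–16:15.
Bob free within 09:00–17:00: 10:15–11:15, 12:30–15:00, 15:15–17:00.
Beatriz ∩ Bob: 10:15–11:15, 13:15–15:00, 15:15–16:15.
Beatriz ∩ Bob ∩ Maya: 10:15–10:30, 15:15–16:15.
Beatriz ∩ Bob ∩ Maya ∩ Gita: 10:15–10:30, 15:15–16:00.
Windows ≥ 45 min: 15:15–16:00.
Latest start in the last window 15:15–16:00 is 16:00 − 45 min = 15:15.

15:15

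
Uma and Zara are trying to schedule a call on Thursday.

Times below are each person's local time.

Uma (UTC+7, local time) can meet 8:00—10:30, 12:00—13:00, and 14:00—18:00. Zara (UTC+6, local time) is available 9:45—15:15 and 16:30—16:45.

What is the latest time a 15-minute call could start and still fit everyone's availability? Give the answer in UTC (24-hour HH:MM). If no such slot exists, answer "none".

10:30

Uma → UTC: 01:00–03:30, 05:00–06:00, 07:00–11:00.
Zara → UTC: 03:45–09:15, 10:30–10:45.
Uma ∩ Zara: 05:00–06:00, 07:00–09:15, 10:30–10:45.
Windows ≥ 15 min: 05:00–06:00, 07:00–09:15, 10:30–10:45.
Latest start in the last window 10:30–10:45 is 10:45 − 15 min = 10:30.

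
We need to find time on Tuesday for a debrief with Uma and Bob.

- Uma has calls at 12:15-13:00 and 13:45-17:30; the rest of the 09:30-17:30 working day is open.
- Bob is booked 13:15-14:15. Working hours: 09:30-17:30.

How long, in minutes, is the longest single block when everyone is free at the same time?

Uma free within 09:30–17:30: 09:30–12:15, 13:00–13:45.
Bob free within 09:30–17:30: 09:30–13:15, 14:15–17:30.
Uma ∩ Bob: 09:30–12:15, 13:00–13:15.
Common window lengths: 165, 15 min; longest is 165.

165 minutes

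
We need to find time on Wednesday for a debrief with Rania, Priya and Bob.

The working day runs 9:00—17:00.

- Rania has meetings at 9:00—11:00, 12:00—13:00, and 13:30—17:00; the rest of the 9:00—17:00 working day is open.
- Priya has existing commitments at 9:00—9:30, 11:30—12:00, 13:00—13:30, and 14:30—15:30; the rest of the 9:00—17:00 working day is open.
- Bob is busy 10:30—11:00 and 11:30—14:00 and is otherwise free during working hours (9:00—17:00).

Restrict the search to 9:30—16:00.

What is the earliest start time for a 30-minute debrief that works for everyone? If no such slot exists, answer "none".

11:00

Rania free within 09:00–17:00: 11:00–12:00, 13:00–13:30.
Priya free within 09:00–17:00: 09:30–11:30, 12:00–13:00, 13:30–14:30, 15:30–17:00.
Bob free within 09:00–17:00: 09:00–10:30, 11:00–11:30, 14:00–17:00.
Rania ∩ Priya: 11:00–11:30.
Rania ∩ Priya ∩ Bob: 11:00–11:30.
Restricted to 09:30–16:00: 11:00–11:30.
Windows ≥ 30 min: 11:00–11:30.
Earliest such window starts at 11:00.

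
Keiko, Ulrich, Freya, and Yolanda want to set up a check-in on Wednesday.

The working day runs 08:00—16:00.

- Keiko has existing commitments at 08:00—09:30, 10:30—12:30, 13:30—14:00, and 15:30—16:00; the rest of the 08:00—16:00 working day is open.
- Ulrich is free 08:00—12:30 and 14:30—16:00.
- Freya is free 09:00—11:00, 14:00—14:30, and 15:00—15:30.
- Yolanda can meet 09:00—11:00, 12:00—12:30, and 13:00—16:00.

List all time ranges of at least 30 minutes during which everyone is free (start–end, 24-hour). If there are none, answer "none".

09:30–10:30, 15:00–15:30

Keiko free within 08:00–16:00: 09:30–10:30, 12:30–13:30, 14:00–15:30.
Keiko ∩ Ulrich: 09:30–10:30, 14:30–15:30.
Keiko ∩ Ulrich ∩ Freya: 09:30–10:30, 15:00–15:30.
Keiko ∩ Ulrich ∩ Freya ∩ Yolanda: 09:30–10:30, 15:00–15:30.
Windows ≥ 30 min: 09:30–10:30, 15:00–15:30.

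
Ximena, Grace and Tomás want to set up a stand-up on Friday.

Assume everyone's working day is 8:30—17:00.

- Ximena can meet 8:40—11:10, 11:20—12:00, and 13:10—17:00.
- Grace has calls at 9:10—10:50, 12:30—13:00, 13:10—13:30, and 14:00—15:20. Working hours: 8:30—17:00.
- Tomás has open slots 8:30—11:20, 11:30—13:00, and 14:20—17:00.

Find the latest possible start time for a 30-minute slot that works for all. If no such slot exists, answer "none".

Grace free within 08:30–17:00: 08:30–09:10, 10:50–12:30, 13:00–13:10, 13:30–14:00, 15:20–17:00.
Ximena ∩ Grace: 08:40–09:10, 10:50–11:10, 11:20–12:00, 13:30–14:00, 15:20–17:00.
Ximena ∩ Grace ∩ Tomás: 08:40–09:10, 10:50–11:10, 11:30–12:00, 15:20–17:00.
Windows ≥ 30 min: 08:40–09:10, 11:30–12:00, 15:20–17:00.
Latest start in the last window 15:20–17:00 is 17:00 − 30 min = 16:30.

16:30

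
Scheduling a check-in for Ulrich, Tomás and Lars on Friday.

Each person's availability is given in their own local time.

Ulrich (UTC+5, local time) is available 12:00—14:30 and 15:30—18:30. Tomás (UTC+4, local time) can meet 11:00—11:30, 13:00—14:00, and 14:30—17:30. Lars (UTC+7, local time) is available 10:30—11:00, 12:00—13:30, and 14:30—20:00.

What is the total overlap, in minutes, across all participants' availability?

180 minutes

Ulrich → UTC: 07:00–09:30, 10:30–13:30.
Tomás → UTC: 07:00–07:30, 09:00–10:00, 10:30–13:30.
Lars → UTC: 03:30–04:00, 05:00–06:30, 07:30–13:00.
Ulrich ∩ Tomás: 07:00–07:30, 09:00–09:30, 10:30–13:30.
Ulrich ∩ Tomás ∩ Lars: 09:00–09:30, 10:30–13:00.
Total common minutes: 30 + 150 = 180.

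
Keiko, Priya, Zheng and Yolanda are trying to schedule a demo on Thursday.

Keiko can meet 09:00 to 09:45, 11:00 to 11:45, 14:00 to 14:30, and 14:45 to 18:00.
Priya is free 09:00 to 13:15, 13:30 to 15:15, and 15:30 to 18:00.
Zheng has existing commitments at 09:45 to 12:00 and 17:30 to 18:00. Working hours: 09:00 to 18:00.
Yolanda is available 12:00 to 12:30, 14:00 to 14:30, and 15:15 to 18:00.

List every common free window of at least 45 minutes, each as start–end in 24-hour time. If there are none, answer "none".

Zheng free within 09:00–18:00: 09:00–09:45, 12:00–17:30.
Keiko ∩ Priya: 09:00–09:45, 11:00–11:45, 14:00–14:30, 14:45–15:15, 15:30–18:00.
Keiko ∩ Priya ∩ Zheng: 09:00–09:45, 14:00–14:30, 14:45–15:15, 15:30–17:30.
Keiko ∩ Priya ∩ Zheng ∩ Yolanda: 14:00–14:30, 15:30–17:30.
Windows ≥ 45 min: 15:30–17:30.

15:30–17:30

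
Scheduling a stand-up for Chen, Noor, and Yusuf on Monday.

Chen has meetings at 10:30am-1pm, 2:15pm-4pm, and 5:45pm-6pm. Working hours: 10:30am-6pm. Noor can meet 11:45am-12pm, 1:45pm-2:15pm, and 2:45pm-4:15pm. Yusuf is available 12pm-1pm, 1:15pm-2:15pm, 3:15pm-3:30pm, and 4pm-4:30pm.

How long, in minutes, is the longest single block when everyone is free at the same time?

30 minutes

Chen free within 10:30–18:00: 13:00–14:15, 16:00–17:45.
Chen ∩ Noor: 13:45–14:15, 16:00–16:15.
Chen ∩ Noor ∩ Yusuf: 13:45–14:15, 16:00–16:15.
Common window lengths: 30, 15 min; longest is 30.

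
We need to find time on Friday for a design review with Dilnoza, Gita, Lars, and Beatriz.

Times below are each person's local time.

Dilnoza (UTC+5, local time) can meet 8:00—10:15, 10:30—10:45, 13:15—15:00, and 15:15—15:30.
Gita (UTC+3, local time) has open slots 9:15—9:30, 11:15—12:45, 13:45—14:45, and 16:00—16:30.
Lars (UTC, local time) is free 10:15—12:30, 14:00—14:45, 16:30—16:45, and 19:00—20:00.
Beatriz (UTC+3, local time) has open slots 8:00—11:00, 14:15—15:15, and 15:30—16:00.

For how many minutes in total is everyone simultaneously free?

0 minutes

Dilnoza → UTC: 03:00–05:15, 05:30–05:45, 08:15–10:00, 10:15–10:30.
Gita → UTC: 06:15–06:30, 08:15–09:45, 10:45–11:45, 13:00–13:30.
Lars → UTC: 10:15–12:30, 14:00–14:45, 16:30–16:45, 19:00–20:00.
Beatriz → UTC: 05:00–08:00, 11:15–12:15, 12:30–13:00.
Dilnoza ∩ Gita: 08:15–09:45.
Dilnoza ∩ Gita ∩ Lars: (none).
Dilnoza ∩ Gita ∩ Lars ∩ Beatriz: (none).
Total common minutes: 0.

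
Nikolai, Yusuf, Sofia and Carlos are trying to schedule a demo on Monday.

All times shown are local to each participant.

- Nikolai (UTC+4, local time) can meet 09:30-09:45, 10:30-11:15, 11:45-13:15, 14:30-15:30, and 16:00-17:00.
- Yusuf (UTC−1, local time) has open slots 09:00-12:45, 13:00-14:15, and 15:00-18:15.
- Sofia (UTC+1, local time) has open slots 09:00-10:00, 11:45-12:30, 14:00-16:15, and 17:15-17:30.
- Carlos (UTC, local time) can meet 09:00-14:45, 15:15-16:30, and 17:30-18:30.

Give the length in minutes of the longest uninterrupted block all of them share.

45 minutes

Nikolai → UTC: 05:30–05:45, 06:30–07:15, 07:45–09:15, 10:30–11:30, 12:00–13:00.
Yusuf → UTC: 10:00–13:45, 14:00–15:15, 16:00–19:15.
Sofia → UTC: 08:00–09:00, 10:45–11:30, 13:00–15:15, 16:15–16:30.
Carlos → UTC: 09:00–14:45, 15:15–16:30, 17:30–18:30.
Nikolai ∩ Yusuf: 10:30–11:30, 12:00–13:00.
Nikolai ∩ Yusuf ∩ Sofia: 10:45–11:30.
Nikolai ∩ Yusuf ∩ Sofia ∩ Carlos: 10:45–11:30.
Single common window of 45 minutes.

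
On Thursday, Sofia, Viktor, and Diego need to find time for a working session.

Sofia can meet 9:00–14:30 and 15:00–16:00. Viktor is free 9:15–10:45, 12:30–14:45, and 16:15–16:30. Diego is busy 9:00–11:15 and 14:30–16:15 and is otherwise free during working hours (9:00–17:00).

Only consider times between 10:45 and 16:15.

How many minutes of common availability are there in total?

Diego free within 09:00–17:00: 11:15–14:30, 16:15–17:00.
Sofia ∩ Viktor: 09:15–10:45, 12:30–14:30.
Sofia ∩ Viktor ∩ Diego: 12:30–14:30.
Restricted to 10:45–16:15: 12:30–14:30.
Total common minutes: 120.

120 minutes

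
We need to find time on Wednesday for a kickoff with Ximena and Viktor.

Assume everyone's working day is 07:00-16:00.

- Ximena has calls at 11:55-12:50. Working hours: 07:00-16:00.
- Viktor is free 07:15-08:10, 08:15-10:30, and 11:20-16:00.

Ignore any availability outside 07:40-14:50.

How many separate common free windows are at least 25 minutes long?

4

Ximena free within 07:00–16:00: 07:00–11:55, 12:50–16:00.
Ximena ∩ Viktor: 07:15–08:10, 08:15–10:30, 11:20–11:55, 12:50–16:00.
Restricted to 07:40–14:50: 07:40–08:10, 08:15–10:30, 11:20–11:55, 12:50–14:50.
Windows ≥ 25 min: 07:40–08:10, 08:15–10:30, 11:20–11:55, 12:50–14:50.
That's 4 windows.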